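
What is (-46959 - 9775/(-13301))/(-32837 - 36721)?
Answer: 312295942/462595479 ≈ 0.67509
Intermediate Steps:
(-46959 - 9775/(-13301))/(-32837 - 36721) = (-46959 - 9775*(-1/13301))/(-69558) = (-46959 + 9775/13301)*(-1/69558) = -624591884/13301*(-1/69558) = 312295942/462595479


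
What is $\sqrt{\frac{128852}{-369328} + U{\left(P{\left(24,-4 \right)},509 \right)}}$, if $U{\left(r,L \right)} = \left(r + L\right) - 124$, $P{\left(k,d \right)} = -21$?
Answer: $\frac{\sqrt{775049465705}}{46166} \approx 19.07$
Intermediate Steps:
$U{\left(r,L \right)} = -124 + L + r$ ($U{\left(r,L \right)} = \left(L + r\right) - 124 = -124 + L + r$)
$\sqrt{\frac{128852}{-369328} + U{\left(P{\left(24,-4 \right)},509 \right)}} = \sqrt{\frac{128852}{-369328} - -364} = \sqrt{128852 \left(- \frac{1}{369328}\right) + 364} = \sqrt{- \frac{32213}{92332} + 364} = \sqrt{\frac{33576635}{92332}} = \frac{\sqrt{775049465705}}{46166}$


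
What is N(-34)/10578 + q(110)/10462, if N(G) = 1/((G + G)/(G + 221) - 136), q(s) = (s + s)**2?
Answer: 383981342459/83000277000 ≈ 4.6263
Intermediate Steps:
q(s) = 4*s**2 (q(s) = (2*s)**2 = 4*s**2)
N(G) = 1/(-136 + 2*G/(221 + G)) (N(G) = 1/((2*G)/(221 + G) - 136) = 1/(2*G/(221 + G) - 136) = 1/(-136 + 2*G/(221 + G)))
N(-34)/10578 + q(110)/10462 = ((-221 - 1*(-34))/(2*(15028 + 67*(-34))))/10578 + (4*110**2)/10462 = ((-221 + 34)/(2*(15028 - 2278)))*(1/10578) + (4*12100)*(1/10462) = ((1/2)*(-187)/12750)*(1/10578) + 48400*(1/10462) = ((1/2)*(1/12750)*(-187))*(1/10578) + 24200/5231 = -11/1500*1/10578 + 24200/5231 = -11/15867000 + 24200/5231 = 383981342459/83000277000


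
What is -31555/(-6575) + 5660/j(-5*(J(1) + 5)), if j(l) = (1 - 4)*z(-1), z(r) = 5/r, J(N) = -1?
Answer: 1507513/3945 ≈ 382.13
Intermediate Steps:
j(l) = 15 (j(l) = (1 - 4)*(5/(-1)) = -15*(-1) = -3*(-5) = 15)
-31555/(-6575) + 5660/j(-5*(J(1) + 5)) = -31555/(-6575) + 5660/15 = -31555*(-1/6575) + 5660*(1/15) = 6311/1315 + 1132/3 = 1507513/3945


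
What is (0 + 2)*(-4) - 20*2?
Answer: -48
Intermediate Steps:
(0 + 2)*(-4) - 20*2 = 2*(-4) - 40 = -8 - 40 = -48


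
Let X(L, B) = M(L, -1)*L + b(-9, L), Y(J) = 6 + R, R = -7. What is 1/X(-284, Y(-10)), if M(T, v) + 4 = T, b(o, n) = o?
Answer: 1/81783 ≈ 1.2227e-5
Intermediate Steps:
M(T, v) = -4 + T
Y(J) = -1 (Y(J) = 6 - 7 = -1)
X(L, B) = -9 + L*(-4 + L) (X(L, B) = (-4 + L)*L - 9 = L*(-4 + L) - 9 = -9 + L*(-4 + L))
1/X(-284, Y(-10)) = 1/(-9 - 284*(-4 - 284)) = 1/(-9 - 284*(-288)) = 1/(-9 + 81792) = 1/81783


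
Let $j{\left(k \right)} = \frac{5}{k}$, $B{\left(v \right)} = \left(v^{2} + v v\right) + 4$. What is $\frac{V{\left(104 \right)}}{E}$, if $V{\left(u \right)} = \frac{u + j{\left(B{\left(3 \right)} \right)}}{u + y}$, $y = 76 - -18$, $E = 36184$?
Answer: $\frac{2293}{157617504} \approx 1.4548 \cdot 10^{-5}$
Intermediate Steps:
$B{\left(v \right)} = 4 + 2 v^{2}$ ($B{\left(v \right)} = \left(v^{2} + v^{2}\right) + 4 = 2 v^{2} + 4 = 4 + 2 v^{2}$)
$y = 94$ ($y = 76 + 18 = 94$)
$V{\left(u \right)} = \frac{\frac{5}{22} + u}{94 + u}$ ($V{\left(u \right)} = \frac{u + \frac{5}{4 + 2 \cdot 3^{2}}}{u + 94} = \frac{u + \frac{5}{4 + 2 \cdot 9}}{94 + u} = \frac{u + \frac{5}{4 + 18}}{94 + u} = \frac{u + \frac{5}{22}}{94 + u} = \frac{\frac{5}{22} + u}{94 + u}$)
$\frac{V{\left(104 \right)}}{E} = \frac{\frac{1}{94 + 104} \left(\frac{5}{22} + 104\right)}{36184} = \frac{1}{198} \cdot \frac{2293}{22} \cdot \frac{1}{36184} = \frac{2293}{4356} \cdot \frac{1}{36184} = \frac{2293}{157617504}$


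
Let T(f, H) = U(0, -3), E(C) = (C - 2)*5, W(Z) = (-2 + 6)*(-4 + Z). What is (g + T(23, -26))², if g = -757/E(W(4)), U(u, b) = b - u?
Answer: 528529/100 ≈ 5285.3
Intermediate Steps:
W(Z) = -16 + 4*Z (W(Z) = 4*(-4 + Z) = -16 + 4*Z)
E(C) = -10 + 5*C (E(C) = (-2 + C)*5 = -10 + 5*C)
T(f, H) = -3 (T(f, H) = -3 - 1*0 = -3 + 0 = -3)
g = 757/10 (g = -757/(-10 + 5*(-16 + 4*4)) = -757/(-10 + 5*(-16 + 16)) = -757/(-10 + 5*0) = -757/(-10 + 0) = -757/(-10) = -757*(-⅒) = 757/10 ≈ 75.700)
(g + T(23, -26))² = (757/10 - 3)² = (727/10)² = 528529/100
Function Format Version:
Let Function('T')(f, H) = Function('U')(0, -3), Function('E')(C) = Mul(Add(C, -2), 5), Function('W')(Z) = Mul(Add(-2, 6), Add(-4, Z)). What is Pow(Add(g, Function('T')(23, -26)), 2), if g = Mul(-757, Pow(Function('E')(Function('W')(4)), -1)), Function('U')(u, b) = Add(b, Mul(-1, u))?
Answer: Rational(528529, 100) ≈ 5285.3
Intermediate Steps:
Function('W')(Z) = Add(-16, Mul(4, Z)) (Function('W')(Z) = Mul(4, Add(-4, Z)) = Add(-16, Mul(4, Z)))
Function('E')(C) = Add(-10, Mul(5, C)) (Function('E')(C) = Mul(Add(-2, C), 5) = Add(-10, Mul(5, C)))
Function('T')(f, H) = -3 (Function('T')(f, H) = Add(-3, Mul(-1, 0)) = Add(-3, 0) = -3)
g = Rational(757, 10) (g = Mul(-757, Pow(Add(-10, Mul(5, Add(-16, Mul(4, 4)))), -1)) = Mul(-757, Pow(Add(-10, Mul(5, Add(-16, 16))), -1)) = Mul(-757, Pow(Add(-10, Mul(5, 0)), -1)) = Mul(-757, Pow(Add(-10, 0), -1)) = Mul(-757, Pow(-10, -1)) = Mul(-757, Rational(-1, 10)) = Rational(757, 10) ≈ 75.700)
Pow(Add(g, Function('T')(23, -26)), 2) = Pow(Add(Rational(757, 10), -3), 2) = Pow(Rational(727, 10), 2) = Rational(528529, 100)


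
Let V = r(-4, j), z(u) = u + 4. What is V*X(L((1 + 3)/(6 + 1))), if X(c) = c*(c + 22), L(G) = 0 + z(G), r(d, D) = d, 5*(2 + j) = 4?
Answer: -23808/49 ≈ -485.88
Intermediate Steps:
j = -6/5 (j = -2 + (1/5)*4 = -2 + 4/5 = -6/5 ≈ -1.2000)
z(u) = 4 + u
L(G) = 4 + G (L(G) = 0 + (4 + G) = 4 + G)
X(c) = c*(22 + c)
V = -4
V*X(L((1 + 3)/(6 + 1))) = -4*(4 + (1 + 3)/(6 + 1))*(22 + (4 + (1 + 3)/(6 + 1))) = -4*(4 + 4/7)*(22 + (4 + 4/7)) = -128*(22 + 32/7)/7 = -128*186/(7*7) = -4*5952/49 = -23808/49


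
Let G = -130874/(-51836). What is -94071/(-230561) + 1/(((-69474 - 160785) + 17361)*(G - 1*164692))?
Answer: 42742968234425515900/104759825008860350091 ≈ 0.40801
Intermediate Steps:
G = 65437/25918 (G = -130874*(-1/51836) = 65437/25918 ≈ 2.5248)
-94071/(-230561) + 1/(((-69474 - 160785) + 17361)*(G - 1*164692)) = -94071/(-230561) + 1/(((-69474 - 160785) + 17361)*(65437/25918 - 1*164692)) = -94071*(-1/230561) + 1/((-230259 + 17361)*(65437/25918 - 164692)) = 94071/230561 + 1/((-212898)*(-4268421819/25918)) = 94071/230561 - 1/212898*(-25918/4268421819) = 94071/230561 + 12959/454369234210731 = 42742968234425515900/104759825008860350091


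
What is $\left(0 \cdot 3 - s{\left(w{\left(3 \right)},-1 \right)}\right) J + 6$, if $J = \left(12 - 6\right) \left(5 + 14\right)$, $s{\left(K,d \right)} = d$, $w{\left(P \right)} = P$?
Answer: $120$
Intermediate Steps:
$J = 114$ ($J = 6 \cdot 19 = 114$)
$\left(0 \cdot 3 - s{\left(w{\left(3 \right)},-1 \right)}\right) J + 6 = \left(0 \cdot 3 - -1\right) 114 + 6 = \left(0 + 1\right) 114 + 6 = 1 \cdot 114 + 6 = 114 + 6 = 120$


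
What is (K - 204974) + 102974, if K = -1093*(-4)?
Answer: -97628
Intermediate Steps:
K = 4372
(K - 204974) + 102974 = (4372 - 204974) + 102974 = -200602 + 102974 = -97628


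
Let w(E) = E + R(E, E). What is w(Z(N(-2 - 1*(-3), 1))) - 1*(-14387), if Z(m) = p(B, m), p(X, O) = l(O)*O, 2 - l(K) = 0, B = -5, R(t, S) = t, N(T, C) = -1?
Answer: 14383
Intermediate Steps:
l(K) = 2 (l(K) = 2 - 1*0 = 2 + 0 = 2)
p(X, O) = 2*O
Z(m) = 2*m
w(E) = 2*E (w(E) = E + E = 2*E)
w(Z(N(-2 - 1*(-3), 1))) - 1*(-14387) = 2*(2*(-1)) - 1*(-14387) = 2*(-2) + 14387 = -4 + 14387 = 14383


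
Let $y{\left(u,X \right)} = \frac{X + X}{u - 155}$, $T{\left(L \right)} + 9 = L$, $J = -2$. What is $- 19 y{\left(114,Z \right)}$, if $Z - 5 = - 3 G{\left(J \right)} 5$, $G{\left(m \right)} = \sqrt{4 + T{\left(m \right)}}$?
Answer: $\frac{190}{41} - \frac{570 i \sqrt{7}}{41} \approx 4.6341 - 36.782 i$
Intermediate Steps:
$T{\left(L \right)} = -9 + L$
$G{\left(m \right)} = \sqrt{-5 + m}$ ($G{\left(m \right)} = \sqrt{4 + \left(-9 + m\right)} = \sqrt{-5 + m}$)
$Z = 5 - 15 i \sqrt{7}$ ($Z = 5 + - 3 \sqrt{-5 - 2} \cdot 5 = 5 + - 3 \sqrt{-7} \cdot 5 = 5 + - 3 i \sqrt{7} \cdot 5 = 5 - 15 i \sqrt{7} \approx 5.0 - 39.686 i$)
$y{\left(u,X \right)} = \frac{2 X}{-155 + u}$
$- 19 y{\left(114,Z \right)} = - 19 \frac{2 \left(5 - 15 i \sqrt{7}\right)}{-155 + 114} = - 19 \frac{2 \left(5 - 15 i \sqrt{7}\right)}{-41} = - 19 \cdot 2 \left(5 - 15 i \sqrt{7}\right) \left(- \frac{1}{41}\right) = - 19 \left(- \frac{10}{41} + \frac{30 i \sqrt{7}}{41}\right) = \frac{190}{41} - \frac{570 i \sqrt{7}}{41}$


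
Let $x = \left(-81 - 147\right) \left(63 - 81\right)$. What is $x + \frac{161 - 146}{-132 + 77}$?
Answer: $\frac{45141}{11} \approx 4103.7$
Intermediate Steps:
$x = 4104$ ($x = \left(-228\right) \left(-18\right) = 4104$)
$x + \frac{161 - 146}{-132 + 77} = 4104 + \frac{161 - 146}{-132 + 77} = 4104 + \frac{15}{-55} = 4104 + 15 \left(- \frac{1}{55}\right) = 4104 - \frac{3}{11} = \frac{45141}{11}$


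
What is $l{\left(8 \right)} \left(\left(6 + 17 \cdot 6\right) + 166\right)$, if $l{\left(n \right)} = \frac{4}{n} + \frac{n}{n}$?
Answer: $411$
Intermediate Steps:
$l{\left(n \right)} = 1 + \frac{4}{n}$ ($l{\left(n \right)} = \frac{4}{n} + 1 = 1 + \frac{4}{n}$)
$l{\left(8 \right)} \left(\left(6 + 17 \cdot 6\right) + 166\right) = \frac{4 + 8}{8} \left(\left(6 + 17 \cdot 6\right) + 166\right) = \frac{1}{8} \cdot 12 \left(\left(6 + 102\right) + 166\right) = \frac{3 \left(108 + 166\right)}{2} = \frac{3}{2} \cdot 274 = 411$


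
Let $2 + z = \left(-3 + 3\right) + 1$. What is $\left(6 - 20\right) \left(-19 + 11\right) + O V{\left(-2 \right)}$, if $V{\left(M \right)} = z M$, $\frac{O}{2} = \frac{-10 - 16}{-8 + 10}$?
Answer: $60$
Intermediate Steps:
$z = -1$ ($z = -2 + \left(\left(-3 + 3\right) + 1\right) = -2 + \left(0 + 1\right) = -2 + 1 = -1$)
$O = -26$ ($O = 2 \frac{-10 - 16}{-8 + 10} = 2 \left(- \frac{26}{2}\right) = 2 \left(\left(-26\right) \frac{1}{2}\right) = 2 \left(-13\right) = -26$)
$V{\left(M \right)} = - M$
$\left(6 - 20\right) \left(-19 + 11\right) + O V{\left(-2 \right)} = \left(6 - 20\right) \left(-19 + 11\right) - 26 \left(\left(-1\right) \left(-2\right)\right) = \left(-14\right) \left(-8\right) - 52 = 112 - 52 = 60$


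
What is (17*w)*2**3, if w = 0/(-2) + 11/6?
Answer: 748/3 ≈ 249.33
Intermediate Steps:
w = 11/6 (w = 0*(-1/2) + 11*(1/6) = 0 + 11/6 = 11/6 ≈ 1.8333)
(17*w)*2**3 = (17*(11/6))*2**3 = (187/6)*8 = 748/3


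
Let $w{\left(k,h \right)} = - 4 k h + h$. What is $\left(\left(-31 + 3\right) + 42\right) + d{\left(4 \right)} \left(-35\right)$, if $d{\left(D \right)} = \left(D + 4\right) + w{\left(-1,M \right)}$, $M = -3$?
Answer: $259$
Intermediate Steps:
$w{\left(k,h \right)} = h - 4 h k$ ($w{\left(k,h \right)} = - 4 h k + h = h - 4 h k$)
$d{\left(D \right)} = -11 + D$ ($d{\left(D \right)} = \left(D + 4\right) - 3 \left(1 - -4\right) = \left(4 + D\right) - 3 \left(1 + 4\right) = \left(4 + D\right) - 15 = -11 + D$)
$\left(\left(-31 + 3\right) + 42\right) + d{\left(4 \right)} \left(-35\right) = \left(\left(-31 + 3\right) + 42\right) + \left(-11 + 4\right) \left(-35\right) = \left(-28 + 42\right) - -245 = 14 + 245 = 259$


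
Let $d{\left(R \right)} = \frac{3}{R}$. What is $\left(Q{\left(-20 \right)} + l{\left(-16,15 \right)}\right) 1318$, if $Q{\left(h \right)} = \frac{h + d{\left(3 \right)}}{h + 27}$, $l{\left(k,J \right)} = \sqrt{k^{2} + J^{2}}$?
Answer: $- \frac{25042}{7} + 1318 \sqrt{481} \approx 25329.0$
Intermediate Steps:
$l{\left(k,J \right)} = \sqrt{J^{2} + k^{2}}$
$Q{\left(h \right)} = \frac{1 + h}{27 + h}$ ($Q{\left(h \right)} = \frac{h + \frac{3}{3}}{h + 27} = \frac{h + 3 \cdot \frac{1}{3}}{27 + h} = \frac{h + 1}{27 + h} = \frac{1 + h}{27 + h}$)
$\left(Q{\left(-20 \right)} + l{\left(-16,15 \right)}\right) 1318 = \left(\frac{1 - 20}{27 - 20} + \sqrt{15^{2} + \left(-16\right)^{2}}\right) 1318 = \left(\frac{1}{7} \left(-19\right) + \sqrt{225 + 256}\right) 1318 = \left(\frac{1}{7} \left(-19\right) + \sqrt{481}\right) 1318 = \left(- \frac{19}{7} + \sqrt{481}\right) 1318 = - \frac{25042}{7} + 1318 \sqrt{481}$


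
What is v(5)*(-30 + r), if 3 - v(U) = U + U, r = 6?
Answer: 168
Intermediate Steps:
v(U) = 3 - 2*U (v(U) = 3 - (U + U) = 3 - 2*U)
v(5)*(-30 + r) = (3 - 2*5)*(-30 + 6) = (3 - 10)*(-24) = -7*(-24) = 168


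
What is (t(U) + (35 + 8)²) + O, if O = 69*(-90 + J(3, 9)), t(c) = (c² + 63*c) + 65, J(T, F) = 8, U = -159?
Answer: 11520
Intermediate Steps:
t(c) = 65 + c² + 63*c
O = -5658 (O = 69*(-90 + 8) = 69*(-82) = -5658)
(t(U) + (35 + 8)²) + O = ((65 + (-159)² + 63*(-159)) + (35 + 8)²) - 5658 = ((65 + 25281 - 10017) + 43²) - 5658 = (15329 + 1849) - 5658 = 17178 - 5658 = 11520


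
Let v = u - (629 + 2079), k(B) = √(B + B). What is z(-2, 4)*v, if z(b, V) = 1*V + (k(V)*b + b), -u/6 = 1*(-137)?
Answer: -3772 + 7544*√2 ≈ 6896.8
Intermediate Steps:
k(B) = √2*√B (k(B) = √(2*B) = √2*√B)
u = 822 (u = -6*(-137) = 822)
z(b, V) = V + b + b*√2*√V (z(b, V) = 1*V + ((√2*√V)*b + b) = V + (b*√2*√V + b) = V + (b + b*√2*√V) = V + b + b*√2*√V)
v = -1886 (v = 822 - (629 + 2079) = 822 - 1*2708 = 822 - 2708 = -1886)
z(-2, 4)*v = (4 - 2 - 2*√2*√4)*(-1886) = (4 - 2 - 2*√2*2)*(-1886) = (4 - 2 - 4*√2)*(-1886) = (2 - 4*√2)*(-1886) = -3772 + 7544*√2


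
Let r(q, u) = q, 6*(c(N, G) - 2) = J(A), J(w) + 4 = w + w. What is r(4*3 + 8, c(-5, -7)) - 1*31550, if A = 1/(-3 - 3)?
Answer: -31530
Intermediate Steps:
A = -1/6 (A = 1/(-6) = -1/6 ≈ -0.16667)
J(w) = -4 + 2*w (J(w) = -4 + (w + w) = -4 + 2*w)
c(N, G) = 23/18 (c(N, G) = 2 + (-4 + 2*(-1/6))/6 = 2 + (-4 - 1/3)/6 = 2 + (1/6)*(-13/3) = 2 - 13/18 = 23/18)
r(4*3 + 8, c(-5, -7)) - 1*31550 = (4*3 + 8) - 1*31550 = (12 + 8) - 31550 = 20 - 31550 = -31530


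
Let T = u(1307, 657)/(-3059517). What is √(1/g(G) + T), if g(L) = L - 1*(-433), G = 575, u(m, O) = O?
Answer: √5704580608951/85666476 ≈ 0.027881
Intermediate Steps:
g(L) = 433 + L (g(L) = L + 433 = 433 + L)
T = -219/1019839 (T = 657/(-3059517) = 657*(-1/3059517) = -219/1019839 ≈ -0.00021474)
√(1/g(G) + T) = √(1/(433 + 575) - 219/1019839) = √(1/1008 - 219/1019839) = √(799087/1027997712) = √5704580608951/85666476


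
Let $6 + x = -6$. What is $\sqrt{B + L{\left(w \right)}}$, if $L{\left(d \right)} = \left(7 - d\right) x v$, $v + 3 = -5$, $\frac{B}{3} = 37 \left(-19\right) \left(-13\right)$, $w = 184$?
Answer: $5 \sqrt{417} \approx 102.1$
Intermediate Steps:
$x = -12$ ($x = -6 - 6 = -12$)
$B = 27417$ ($B = 3 \cdot 37 \left(-19\right) \left(-13\right) = 3 \left(\left(-703\right) \left(-13\right)\right) = 3 \cdot 9139 = 27417$)
$v = -8$ ($v = -3 - 5 = -8$)
$L{\left(d \right)} = 672 - 96 d$ ($L{\left(d \right)} = \left(7 - d\right) \left(-12\right) \left(-8\right) = \left(-84 + 12 d\right) \left(-8\right) = 672 - 96 d$)
$\sqrt{B + L{\left(w \right)}} = \sqrt{27417 + \left(672 - 17664\right)} = \sqrt{27417 - 16992} = \sqrt{10425} = 5 \sqrt{417}$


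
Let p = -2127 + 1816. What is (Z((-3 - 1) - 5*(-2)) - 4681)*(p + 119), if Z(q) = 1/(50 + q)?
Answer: 6291240/7 ≈ 8.9875e+5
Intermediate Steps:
p = -311
(Z((-3 - 1) - 5*(-2)) - 4681)*(p + 119) = (1/(50 + ((-3 - 1) - 5*(-2))) - 4681)*(-311 + 119) = (1/(50 + (-4 + 10)) - 4681)*(-192) = (1/(50 + 6) - 4681)*(-192) = (1/56 - 4681)*(-192) = -262135/56*(-192) = 6291240/7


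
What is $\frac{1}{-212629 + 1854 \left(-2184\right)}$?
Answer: $- \frac{1}{4261765} \approx -2.3464 \cdot 10^{-7}$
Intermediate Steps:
$\frac{1}{-212629 + 1854 \left(-2184\right)} = \frac{1}{-212629 - 4049136} = \frac{1}{-4261765} = - \frac{1}{4261765}$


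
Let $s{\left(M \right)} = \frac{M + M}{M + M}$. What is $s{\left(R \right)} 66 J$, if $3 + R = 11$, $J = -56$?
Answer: $-3696$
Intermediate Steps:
$R = 8$ ($R = -3 + 11 = 8$)
$s{\left(M \right)} = 1$ ($s{\left(M \right)} = \frac{2 M}{2 M} = 2 M \frac{1}{2 M} = 1$)
$s{\left(R \right)} 66 J = 1 \cdot 66 \left(-56\right) = 66 \left(-56\right) = -3696$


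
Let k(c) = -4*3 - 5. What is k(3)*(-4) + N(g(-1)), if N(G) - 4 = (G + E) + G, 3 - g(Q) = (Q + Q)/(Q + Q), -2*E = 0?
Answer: 76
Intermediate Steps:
E = 0 (E = -½*0 = 0)
g(Q) = 2 (g(Q) = 3 - (Q + Q)/(Q + Q) = 3 - 2*Q/(2*Q) = 3 - 2*Q*1/(2*Q) = 3 - 1*1 = 3 - 1 = 2)
k(c) = -17 (k(c) = -12 - 5 = -17)
N(G) = 4 + 2*G (N(G) = 4 + ((G + 0) + G) = 4 + (G + G) = 4 + 2*G)
k(3)*(-4) + N(g(-1)) = -17*(-4) + (4 + 2*2) = 68 + (4 + 4) = 68 + 8 = 76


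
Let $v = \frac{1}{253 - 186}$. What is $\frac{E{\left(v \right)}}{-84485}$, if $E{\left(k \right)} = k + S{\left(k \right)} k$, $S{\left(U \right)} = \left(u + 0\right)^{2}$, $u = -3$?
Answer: $- \frac{2}{1132099} \approx -1.7666 \cdot 10^{-6}$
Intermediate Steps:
$S{\left(U \right)} = 9$ ($S{\left(U \right)} = \left(-3 + 0\right)^{2} = \left(-3\right)^{2} = 9$)
$v = \frac{1}{67} \approx 0.014925$
$E{\left(k \right)} = 10 k$ ($E{\left(k \right)} = k + 9 k = 10 k$)
$\frac{E{\left(v \right)}}{-84485} = \frac{10 \cdot \frac{1}{67}}{-84485} = \frac{10}{67} \left(- \frac{1}{84485}\right) = - \frac{2}{1132099}$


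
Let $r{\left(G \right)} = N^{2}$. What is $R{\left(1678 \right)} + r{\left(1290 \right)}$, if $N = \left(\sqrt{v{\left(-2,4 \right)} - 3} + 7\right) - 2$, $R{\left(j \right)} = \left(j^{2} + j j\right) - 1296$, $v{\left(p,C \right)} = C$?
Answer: $5630108$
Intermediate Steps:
$R{\left(j \right)} = -1296 + 2 j^{2}$ ($R{\left(j \right)} = \left(j^{2} + j^{2}\right) - 1296 = 2 j^{2} - 1296 = -1296 + 2 j^{2}$)
$N = 6$ ($N = \left(\sqrt{4 - 3} + 7\right) - 2 = \left(\sqrt{1} + 7\right) - 2 = \left(1 + 7\right) - 2 = 8 - 2 = 6$)
$r{\left(G \right)} = 36$ ($r{\left(G \right)} = 6^{2} = 36$)
$R{\left(1678 \right)} + r{\left(1290 \right)} = \left(-1296 + 2 \cdot 1678^{2}\right) + 36 = \left(-1296 + 2 \cdot 2815684\right) + 36 = \left(-1296 + 5631368\right) + 36 = 5630072 + 36 = 5630108$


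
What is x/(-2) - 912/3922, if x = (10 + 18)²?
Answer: -769168/1961 ≈ -392.23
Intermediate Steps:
x = 784 (x = 28² = 784)
x/(-2) - 912/3922 = 784/(-2) - 912/3922 = 784*(-½) - 912*1/3922 = -392 - 456/1961 = -769168/1961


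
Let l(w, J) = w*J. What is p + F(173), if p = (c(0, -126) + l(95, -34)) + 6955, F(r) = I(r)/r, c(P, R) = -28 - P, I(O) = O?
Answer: 3698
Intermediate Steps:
l(w, J) = J*w
F(r) = 1 (F(r) = r/r = 1)
p = 3697 (p = ((-28 - 1*0) - 34*95) + 6955 = ((-28 + 0) - 3230) + 6955 = (-28 - 3230) + 6955 = -3258 + 6955 = 3697)
p + F(173) = 3697 + 1 = 3698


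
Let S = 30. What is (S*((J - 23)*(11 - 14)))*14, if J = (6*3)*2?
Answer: -16380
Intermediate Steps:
J = 36 (J = 18*2 = 36)
(S*((J - 23)*(11 - 14)))*14 = (30*((36 - 23)*(11 - 14)))*14 = (30*(13*(-3)))*14 = (30*(-39))*14 = -1170*14 = -16380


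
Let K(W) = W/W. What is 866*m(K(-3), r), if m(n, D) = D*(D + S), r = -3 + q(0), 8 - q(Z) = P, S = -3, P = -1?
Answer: 15588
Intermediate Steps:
q(Z) = 9 (q(Z) = 8 - 1*(-1) = 8 + 1 = 9)
r = 6 (r = -3 + 9 = 6)
K(W) = 1
m(n, D) = D*(-3 + D) (m(n, D) = D*(D - 3) = D*(-3 + D))
866*m(K(-3), r) = 866*(6*(-3 + 6)) = 866*(6*3) = 866*18 = 15588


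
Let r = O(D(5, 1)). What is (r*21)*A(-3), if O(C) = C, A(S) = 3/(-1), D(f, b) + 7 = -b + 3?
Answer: 315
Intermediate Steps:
D(f, b) = -4 - b (D(f, b) = -7 + (-b + 3) = -7 + (3 - b) = -4 - b)
A(S) = -3 (A(S) = 3*(-1) = -3)
r = -5 (r = -4 - 1*1 = -4 - 1 = -5)
(r*21)*A(-3) = -5*21*(-3) = -105*(-3) = 315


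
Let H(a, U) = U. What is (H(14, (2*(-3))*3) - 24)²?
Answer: 1764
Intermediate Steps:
(H(14, (2*(-3))*3) - 24)² = ((2*(-3))*3 - 24)² = (-6*3 - 24)² = (-18 - 24)² = (-42)² = 1764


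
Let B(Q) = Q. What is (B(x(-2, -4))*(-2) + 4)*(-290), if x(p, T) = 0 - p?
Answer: 0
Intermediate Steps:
x(p, T) = -p
(B(x(-2, -4))*(-2) + 4)*(-290) = (-1*(-2)*(-2) + 4)*(-290) = (2*(-2) + 4)*(-290) = (-4 + 4)*(-290) = 0*(-290) = 0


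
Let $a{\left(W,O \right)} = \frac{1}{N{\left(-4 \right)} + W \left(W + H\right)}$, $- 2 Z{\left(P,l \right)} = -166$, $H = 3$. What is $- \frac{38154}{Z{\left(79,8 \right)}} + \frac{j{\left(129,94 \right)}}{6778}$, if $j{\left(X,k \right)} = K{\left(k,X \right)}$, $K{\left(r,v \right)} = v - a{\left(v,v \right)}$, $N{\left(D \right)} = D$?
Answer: $- \frac{4402357115603}{9577259776} \approx -459.67$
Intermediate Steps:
$Z{\left(P,l \right)} = 83$ ($Z{\left(P,l \right)} = \left(- \frac{1}{2}\right) \left(-166\right) = 83$)
$a{\left(W,O \right)} = \frac{1}{-4 + W \left(3 + W\right)}$ ($a{\left(W,O \right)} = \frac{1}{-4 + W \left(W + 3\right)} = \frac{1}{-4 + W \left(3 + W\right)}$)
$K{\left(r,v \right)} = v - \frac{1}{-4 + v^{2} + 3 v}$
$j{\left(X,k \right)} = X - \frac{1}{-4 + X^{2} + 3 X}$
$- \frac{38154}{Z{\left(79,8 \right)}} + \frac{j{\left(129,94 \right)}}{6778} = - \frac{38154}{83} + \frac{129 - \frac{1}{-4 + 129^{2} + 3 \cdot 129}}{6778} = \left(-38154\right) \frac{1}{83} + \left(129 - \frac{1}{-4 + 16641 + 387}\right) \frac{1}{6778} = - \frac{38154}{83} + \left(129 - \frac{1}{17024}\right) \frac{1}{6778} = - \frac{38154}{83} + \frac{2196095}{17024} \cdot \frac{1}{6778} = - \frac{38154}{83} + \frac{2196095}{115388672} = - \frac{4402357115603}{9577259776}$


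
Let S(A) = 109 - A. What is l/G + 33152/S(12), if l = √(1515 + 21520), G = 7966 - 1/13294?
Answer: 33152/97 + 13294*√23035/105900003 ≈ 341.79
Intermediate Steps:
G = 105900003/13294 (G = 7966 - 1*1/13294 = 7966 - 1/13294 = 105900003/13294 ≈ 7966.0)
l = √23035 ≈ 151.77
l/G + 33152/S(12) = √23035/(105900003/13294) + 33152/(109 - 1*12) = √23035*(13294/105900003) + 33152/(109 - 12) = 13294*√23035/105900003 + 33152/97 = 33152/97 + 13294*√23035/105900003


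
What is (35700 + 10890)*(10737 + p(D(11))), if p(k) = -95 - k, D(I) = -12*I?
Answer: 501960660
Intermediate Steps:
(35700 + 10890)*(10737 + p(D(11))) = (35700 + 10890)*(10737 + (-95 - (-12)*11)) = 46590*(10737 + (-95 - 1*(-132))) = 46590*(10737 + (-95 + 132)) = 46590*(10737 + 37) = 46590*10774 = 501960660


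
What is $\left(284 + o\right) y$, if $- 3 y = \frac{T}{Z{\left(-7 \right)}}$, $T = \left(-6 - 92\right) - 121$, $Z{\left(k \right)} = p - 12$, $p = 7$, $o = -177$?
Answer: $- \frac{7811}{5} \approx -1562.2$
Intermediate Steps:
$Z{\left(k \right)} = -5$ ($Z{\left(k \right)} = 7 - 12 = -5$)
$T = -219$ ($T = -98 - 121 = -219$)
$y = - \frac{73}{5}$ ($y = - \frac{\left(-219\right) \frac{1}{-5}}{3} = - \frac{\left(-219\right) \left(- \frac{1}{5}\right)}{3} = \left(- \frac{1}{3}\right) \frac{219}{5} = - \frac{73}{5} \approx -14.6$)
$\left(284 + o\right) y = \left(284 - 177\right) \left(- \frac{73}{5}\right) = 107 \left(- \frac{73}{5}\right) = - \frac{7811}{5}$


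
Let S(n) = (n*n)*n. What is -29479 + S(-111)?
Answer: -1397110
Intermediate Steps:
S(n) = n³ (S(n) = n²*n = n³)
-29479 + S(-111) = -29479 + (-111)³ = -29479 - 1367631 = -1397110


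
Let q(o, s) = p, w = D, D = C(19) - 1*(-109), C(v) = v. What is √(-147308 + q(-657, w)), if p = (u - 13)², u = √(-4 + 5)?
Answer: 2*I*√36791 ≈ 383.62*I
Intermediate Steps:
D = 128 (D = 19 - 1*(-109) = 19 + 109 = 128)
u = 1 (u = √1 = 1)
w = 128
p = 144 (p = (1 - 13)² = (-12)² = 144)
q(o, s) = 144
√(-147308 + q(-657, w)) = √(-147308 + 144) = √(-147164) = 2*I*√36791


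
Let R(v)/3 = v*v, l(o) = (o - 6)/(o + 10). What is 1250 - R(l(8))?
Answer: 33749/27 ≈ 1250.0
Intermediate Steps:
l(o) = (-6 + o)/(10 + o)
R(v) = 3*v² (R(v) = 3*(v*v) = 3*v²)
1250 - R(l(8)) = 1250 - 3*((-6 + 8)/(10 + 8))² = 1250 - 3*(2/18)² = 1250 - 3*((1/18)*2)² = 1250 - 3*(⅑)² = 1250 - 3/81 = 1250 - 1*1/27 = 1250 - 1/27 = 33749/27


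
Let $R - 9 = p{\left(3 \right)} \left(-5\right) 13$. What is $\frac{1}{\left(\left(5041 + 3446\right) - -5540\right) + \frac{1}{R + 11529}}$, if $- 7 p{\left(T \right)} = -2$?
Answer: $\frac{80636}{1131081179} \approx 7.1291 \cdot 10^{-5}$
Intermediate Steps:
$p{\left(T \right)} = \frac{2}{7}$ ($p{\left(T \right)} = \left(- \frac{1}{7}\right) \left(-2\right) = \frac{2}{7}$)
$R = - \frac{67}{7}$ ($R = 9 + \frac{2}{7} \left(-5\right) 13 = 9 - \frac{130}{7} = - \frac{67}{7} \approx -9.5714$)
$\frac{1}{\left(\left(5041 + 3446\right) - -5540\right) + \frac{1}{R + 11529}} = \frac{1}{\left(\left(5041 + 3446\right) - -5540\right) + \frac{1}{- \frac{67}{7} + 11529}} = \frac{1}{\left(8487 + 5540\right) + \frac{1}{\frac{80636}{7}}} = \frac{1}{14027 + \frac{7}{80636}} = \frac{1}{\frac{1131081179}{80636}} = \frac{80636}{1131081179}$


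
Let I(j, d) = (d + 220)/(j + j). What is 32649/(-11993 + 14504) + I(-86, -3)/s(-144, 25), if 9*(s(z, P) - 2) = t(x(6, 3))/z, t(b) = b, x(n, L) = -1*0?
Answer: 3562123/287928 ≈ 12.372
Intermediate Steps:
I(j, d) = (220 + d)/(2*j) (I(j, d) = (220 + d)/((2*j)) = (220 + d)*(1/(2*j)) = (220 + d)/(2*j))
x(n, L) = 0
s(z, P) = 2 (s(z, P) = 2 + (0/z)/9 = 2 + (⅑)*0 = 2 + 0 = 2)
32649/(-11993 + 14504) + I(-86, -3)/s(-144, 25) = 32649/(-11993 + 14504) + ((½)*(220 - 3)/(-86))/2 = 32649/2511 + ((½)*(-1/86)*217)*(½) = 32649*(1/2511) - 217/172*½ = 10883/837 - 217/344 = 3562123/287928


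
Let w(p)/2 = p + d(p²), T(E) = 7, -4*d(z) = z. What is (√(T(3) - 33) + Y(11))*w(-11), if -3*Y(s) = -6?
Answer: -165 - 165*I*√26/2 ≈ -165.0 - 420.67*I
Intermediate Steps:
d(z) = -z/4
w(p) = 2*p - p²/2 (w(p) = 2*(p - p²/4) = 2*p - p²/2)
Y(s) = 2 (Y(s) = -⅓*(-6) = 2)
(√(T(3) - 33) + Y(11))*w(-11) = (√(7 - 33) + 2)*((½)*(-11)*(4 - 1*(-11))) = (√(-26) + 2)*((½)*(-11)*(4 + 11)) = (I*√26 + 2)*((½)*(-11)*15) = (2 + I*√26)*(-165/2) = -165 - 165*I*√26/2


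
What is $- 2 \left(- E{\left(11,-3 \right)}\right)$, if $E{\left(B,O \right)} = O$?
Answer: $-6$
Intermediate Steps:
$- 2 \left(- E{\left(11,-3 \right)}\right) = - 2 \left(\left(-1\right) \left(-3\right)\right) = \left(-2\right) 3 = -6$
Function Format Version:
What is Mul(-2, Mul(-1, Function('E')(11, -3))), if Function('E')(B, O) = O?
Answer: -6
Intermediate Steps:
Mul(-2, Mul(-1, Function('E')(11, -3))) = Mul(-2, Mul(-1, -3)) = Mul(-2, 3) = -6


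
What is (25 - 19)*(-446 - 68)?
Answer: -3084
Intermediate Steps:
(25 - 19)*(-446 - 68) = 6*(-514) = -3084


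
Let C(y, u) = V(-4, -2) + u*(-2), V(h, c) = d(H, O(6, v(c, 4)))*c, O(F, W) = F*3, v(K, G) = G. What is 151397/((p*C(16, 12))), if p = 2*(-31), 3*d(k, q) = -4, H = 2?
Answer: 454191/3968 ≈ 114.46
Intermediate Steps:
O(F, W) = 3*F
d(k, q) = -4/3 (d(k, q) = (⅓)*(-4) = -4/3)
V(h, c) = -4*c/3
C(y, u) = 8/3 - 2*u (C(y, u) = -4/3*(-2) + u*(-2) = 8/3 - 2*u)
p = -62
151397/((p*C(16, 12))) = 151397/((-62*(8/3 - 2*12))) = 151397/((-62*(8/3 - 24))) = 151397/((-62*(-64/3))) = 151397/(3968/3) = 151397*(3/3968) = 454191/3968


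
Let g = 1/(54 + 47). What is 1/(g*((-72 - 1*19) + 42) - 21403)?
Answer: -101/2161752 ≈ -4.6721e-5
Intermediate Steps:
g = 1/101 ≈ 0.0099010
1/(g*((-72 - 1*19) + 42) - 21403) = 1/(((-72 - 1*19) + 42)/101 - 21403) = 1/(((-72 - 19) + 42)/101 - 21403) = 1/((-91 + 42)/101 - 21403) = 1/((1/101)*(-49) - 21403) = 1/(-49/101 - 21403) = 1/(-2161752/101) = -101/2161752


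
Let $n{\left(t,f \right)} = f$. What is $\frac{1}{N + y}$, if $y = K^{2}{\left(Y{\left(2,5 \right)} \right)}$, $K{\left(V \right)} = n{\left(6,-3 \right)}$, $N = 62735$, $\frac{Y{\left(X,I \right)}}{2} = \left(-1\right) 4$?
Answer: $\frac{1}{62744} \approx 1.5938 \cdot 10^{-5}$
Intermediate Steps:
$Y{\left(X,I \right)} = -8$ ($Y{\left(X,I \right)} = 2 \left(\left(-1\right) 4\right) = 2 \left(-4\right) = -8$)
$K{\left(V \right)} = -3$
$y = 9$ ($y = \left(-3\right)^{2} = 9$)
$\frac{1}{N + y} = \frac{1}{62735 + 9} = \frac{1}{62744}$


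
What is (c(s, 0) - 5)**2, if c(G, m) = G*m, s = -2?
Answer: 25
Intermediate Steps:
(c(s, 0) - 5)**2 = (-2*0 - 5)**2 = (0 - 5)**2 = (-5)**2 = 25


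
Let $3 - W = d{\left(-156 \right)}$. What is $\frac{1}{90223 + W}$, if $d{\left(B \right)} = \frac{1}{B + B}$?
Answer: $\frac{312}{28150513} \approx 1.1083 \cdot 10^{-5}$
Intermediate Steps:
$d{\left(B \right)} = \frac{1}{2 B}$
$W = \frac{937}{312}$ ($W = 3 - \frac{1}{2 \left(-156\right)} = 3 - \frac{1}{2} \left(- \frac{1}{156}\right) = 3 - - \frac{1}{312} = 3 + \frac{1}{312} = \frac{937}{312} \approx 3.0032$)
$\frac{1}{90223 + W} = \frac{1}{90223 + \frac{937}{312}} = \frac{1}{\frac{28150513}{312}} = \frac{312}{28150513}$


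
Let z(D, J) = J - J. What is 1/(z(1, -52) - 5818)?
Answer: -1/5818 ≈ -0.00017188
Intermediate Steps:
z(D, J) = 0
1/(z(1, -52) - 5818) = 1/(0 - 5818) = 1/(-5818) = -1/5818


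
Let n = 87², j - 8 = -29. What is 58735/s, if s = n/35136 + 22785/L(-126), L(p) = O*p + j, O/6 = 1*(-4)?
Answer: 32790105920/4356103 ≈ 7527.4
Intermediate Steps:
j = -21 (j = 8 - 29 = -21)
O = -24 (O = 6*(1*(-4)) = 6*(-4) = -24)
n = 7569
L(p) = -21 - 24*p (L(p) = -24*p - 21 = -21 - 24*p)
s = 4356103/558272 (s = 7569/35136 + 22785/(-21 - 24*(-126)) = 7569*(1/35136) + 22785/(-21 + 3024) = 841/3904 + 22785/3003 = 841/3904 + 22785*(1/3003) = 841/3904 + 1085/143 = 4356103/558272 ≈ 7.8028)
58735/s = 58735/(4356103/558272) = 58735*(558272/4356103) = 32790105920/4356103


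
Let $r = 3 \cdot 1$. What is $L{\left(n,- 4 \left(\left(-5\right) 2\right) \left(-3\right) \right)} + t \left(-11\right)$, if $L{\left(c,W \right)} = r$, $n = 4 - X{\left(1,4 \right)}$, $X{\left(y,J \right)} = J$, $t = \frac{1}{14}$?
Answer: $\frac{31}{14} \approx 2.2143$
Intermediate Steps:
$t = \frac{1}{14} \approx 0.071429$
$n = 0$ ($n = 4 - 4 = 0$)
$r = 3$
$L{\left(c,W \right)} = 3$
$L{\left(n,- 4 \left(\left(-5\right) 2\right) \left(-3\right) \right)} + t \left(-11\right) = 3 + \frac{1}{14} \left(-11\right) = 3 - \frac{11}{14} = \frac{31}{14}$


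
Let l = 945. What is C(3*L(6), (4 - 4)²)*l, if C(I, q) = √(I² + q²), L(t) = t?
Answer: 17010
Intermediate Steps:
C(3*L(6), (4 - 4)²)*l = √((3*6)² + ((4 - 4)²)²)*945 = √(18² + (0²)²)*945 = √(324 + 0²)*945 = √(324 + 0)*945 = √324*945 = 18*945 = 17010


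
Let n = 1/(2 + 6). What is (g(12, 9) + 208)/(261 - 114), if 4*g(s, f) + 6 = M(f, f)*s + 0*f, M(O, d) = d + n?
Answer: 1871/1176 ≈ 1.5910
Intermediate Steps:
n = ⅛ (n = 1/8 = 1*(⅛) = ⅛ ≈ 0.12500)
M(O, d) = ⅛ + d (M(O, d) = d + ⅛ = ⅛ + d)
g(s, f) = -3/2 + s*(⅛ + f)/4 (g(s, f) = -3/2 + ((⅛ + f)*s + 0*f)/4 = -3/2 + (s*(⅛ + f) + 0)/4 = -3/2 + (s*(⅛ + f))/4 = -3/2 + s*(⅛ + f)/4)
(g(12, 9) + 208)/(261 - 114) = ((-3/2 + (1/32)*12*(1 + 8*9)) + 208)/(261 - 114) = ((-3/2 + (1/32)*12*(1 + 72)) + 208)/147 = ((-3/2 + (1/32)*12*73) + 208)/147 = ((-3/2 + 219/8) + 208)/147 = (207/8 + 208)/147 = (1/147)*(1871/8) = 1871/1176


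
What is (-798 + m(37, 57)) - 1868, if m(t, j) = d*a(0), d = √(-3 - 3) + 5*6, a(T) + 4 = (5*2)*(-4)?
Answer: -3986 - 44*I*√6 ≈ -3986.0 - 107.78*I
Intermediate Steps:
a(T) = -44 (a(T) = -4 + (5*2)*(-4) = -4 + 10*(-4) = -4 - 40 = -44)
d = 30 + I*√6 (d = √(-6) + 30 = I*√6 + 30 = 30 + I*√6 ≈ 30.0 + 2.4495*I)
m(t, j) = -1320 - 44*I*√6 (m(t, j) = (30 + I*√6)*(-44) = -1320 - 44*I*√6)
(-798 + m(37, 57)) - 1868 = (-798 + (-1320 - 44*I*√6)) - 1868 = (-2118 - 44*I*√6) - 1868 = -3986 - 44*I*√6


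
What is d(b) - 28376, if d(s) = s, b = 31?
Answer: -28345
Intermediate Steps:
d(b) - 28376 = 31 - 28376 = -28345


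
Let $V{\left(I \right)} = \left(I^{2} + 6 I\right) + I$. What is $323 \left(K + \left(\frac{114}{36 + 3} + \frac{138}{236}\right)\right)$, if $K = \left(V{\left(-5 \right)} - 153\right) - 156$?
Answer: $- \frac{156320695}{1534} \approx -1.019 \cdot 10^{5}$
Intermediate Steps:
$V{\left(I \right)} = I^{2} + 7 I$
$K = -319$ ($K = \left(- 5 \left(7 - 5\right) - 153\right) - 156 = \left(\left(-5\right) 2 - 153\right) - 156 = \left(-10 - 153\right) - 156 = -163 - 156 = -319$)
$323 \left(K + \left(\frac{114}{36 + 3} + \frac{138}{236}\right)\right) = 323 \left(-319 + \left(\frac{114}{36 + 3} + \frac{138}{236}\right)\right) = 323 \left(-319 + \left(\frac{114}{39} + 138 \cdot \frac{1}{236}\right)\right) = 323 \left(-319 + \left(114 \cdot \frac{1}{39} + \frac{69}{118}\right)\right) = 323 \left(-319 + \left(\frac{38}{13} + \frac{69}{118}\right)\right) = 323 \left(-319 + \frac{5381}{1534}\right) = 323 \left(- \frac{483965}{1534}\right) = - \frac{156320695}{1534}$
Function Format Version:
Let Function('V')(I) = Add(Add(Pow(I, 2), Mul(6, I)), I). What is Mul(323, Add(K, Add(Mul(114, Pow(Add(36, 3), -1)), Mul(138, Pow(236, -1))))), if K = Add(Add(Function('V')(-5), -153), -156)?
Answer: Rational(-156320695, 1534) ≈ -1.0190e+5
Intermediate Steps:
Function('V')(I) = Add(Pow(I, 2), Mul(7, I))
K = -319 (K = Add(Add(Mul(-5, Add(7, -5)), -153), -156) = Add(Add(Mul(-5, 2), -153), -156) = Add(Add(-10, -153), -156) = Add(-163, -156) = -319)
Mul(323, Add(K, Add(Mul(114, Pow(Add(36, 3), -1)), Mul(138, Pow(236, -1))))) = Mul(323, Add(-319, Add(Mul(114, Pow(Add(36, 3), -1)), Mul(138, Pow(236, -1))))) = Mul(323, Add(-319, Add(Mul(114, Pow(39, -1)), Mul(138, Rational(1, 236))))) = Mul(323, Add(-319, Add(Mul(114, Rational(1, 39)), Rational(69, 118)))) = Mul(323, Add(-319, Add(Rational(38, 13), Rational(69, 118)))) = Mul(323, Add(-319, Rational(5381, 1534))) = Mul(323, Rational(-483965, 1534)) = Rational(-156320695, 1534)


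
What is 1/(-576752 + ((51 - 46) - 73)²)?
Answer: -1/572128 ≈ -1.7479e-6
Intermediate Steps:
1/(-576752 + ((51 - 46) - 73)²) = 1/(-576752 + (5 - 73)²) = 1/(-576752 + (-68)²) = 1/(-576752 + 4624) = 1/(-572128) = -1/572128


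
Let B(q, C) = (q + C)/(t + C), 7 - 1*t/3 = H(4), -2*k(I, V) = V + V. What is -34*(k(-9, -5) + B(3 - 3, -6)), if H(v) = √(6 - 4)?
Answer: -3570/23 + 68*√2/23 ≈ -151.04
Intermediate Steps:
H(v) = √2
k(I, V) = -V (k(I, V) = -(V + V)/2 = -V)
t = 21 - 3*√2 ≈ 16.757
B(q, C) = (C + q)/(21 + C - 3*√2) (B(q, C) = (q + C)/((21 - 3*√2) + C) = (C + q)/(21 + C - 3*√2))
-34*(k(-9, -5) + B(3 - 3, -6)) = -34*(-1*(-5) + (-6 + (3 - 3))/(21 - 6 - 3*√2)) = -34*(5 + (-6 + 0)/(15 - 3*√2)) = -34*(5 - 6/(15 - 3*√2)) = -170 + 204/(15 - 3*√2)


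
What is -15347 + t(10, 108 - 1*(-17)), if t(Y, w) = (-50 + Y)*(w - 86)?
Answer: -16907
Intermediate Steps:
t(Y, w) = (-86 + w)*(-50 + Y) (t(Y, w) = (-50 + Y)*(-86 + w) = (-86 + w)*(-50 + Y))
-15347 + t(10, 108 - 1*(-17)) = -15347 + (4300 - 86*10 - 50*(108 - 1*(-17)) + 10*(108 - 1*(-17))) = -15347 + (4300 - 860 - 50*(108 + 17) + 10*(108 + 17)) = -15347 + (4300 - 860 - 50*125 + 10*125) = -15347 + (4300 - 860 - 6250 + 1250) = -15347 - 1560 = -16907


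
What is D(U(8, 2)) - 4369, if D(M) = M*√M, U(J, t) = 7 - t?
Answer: -4369 + 5*√5 ≈ -4357.8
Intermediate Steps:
D(M) = M^(3/2)
D(U(8, 2)) - 4369 = (7 - 1*2)^(3/2) - 4369 = (7 - 2)^(3/2) - 4369 = 5^(3/2) - 4369 = 5*√5 - 4369 = -4369 + 5*√5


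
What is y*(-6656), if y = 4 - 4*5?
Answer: 106496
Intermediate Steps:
y = -16 (y = 4 - 20 = -16)
y*(-6656) = -16*(-6656) = 106496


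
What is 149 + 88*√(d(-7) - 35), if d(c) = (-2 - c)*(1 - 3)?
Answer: 149 + 264*I*√5 ≈ 149.0 + 590.32*I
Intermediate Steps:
d(c) = 4 + 2*c (d(c) = (-2 - c)*(-2) = 4 + 2*c)
149 + 88*√(d(-7) - 35) = 149 + 88*√((4 + 2*(-7)) - 35) = 149 + 88*√((4 - 14) - 35) = 149 + 88*√(-10 - 35) = 149 + 88*√(-45) = 149 + 88*(3*I*√5) = 149 + 264*I*√5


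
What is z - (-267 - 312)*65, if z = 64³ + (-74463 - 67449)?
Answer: 157867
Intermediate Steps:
z = 120232 (z = 262144 - 141912 = 120232)
z - (-267 - 312)*65 = 120232 - (-267 - 312)*65 = 120232 - (-579)*65 = 120232 - 1*(-37635) = 120232 + 37635 = 157867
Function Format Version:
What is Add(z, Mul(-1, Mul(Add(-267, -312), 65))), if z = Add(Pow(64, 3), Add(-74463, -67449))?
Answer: 157867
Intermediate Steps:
z = 120232 (z = Add(262144, -141912) = 120232)
Add(z, Mul(-1, Mul(Add(-267, -312), 65))) = Add(120232, Mul(-1, Mul(Add(-267, -312), 65))) = Add(120232, Mul(-1, Mul(-579, 65))) = Add(120232, Mul(-1, -37635)) = Add(120232, 37635) = 157867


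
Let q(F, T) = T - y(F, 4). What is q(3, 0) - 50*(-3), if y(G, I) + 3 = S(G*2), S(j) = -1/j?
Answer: 919/6 ≈ 153.17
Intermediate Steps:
y(G, I) = -3 - 1/(2*G) (y(G, I) = -3 - 1/(G*2) = -3 - 1/(2*G))
q(F, T) = 3 + T + 1/(2*F) (q(F, T) = T - (-3 - 1/(2*F)) = T + (3 + 1/(2*F)) = 3 + T + 1/(2*F))
q(3, 0) - 50*(-3) = (3 + 0 + (½)/3) - 50*(-3) = (3 + 0 + (½)*(⅓)) + 150 = (3 + 0 + ⅙) + 150 = 19/6 + 150 = 919/6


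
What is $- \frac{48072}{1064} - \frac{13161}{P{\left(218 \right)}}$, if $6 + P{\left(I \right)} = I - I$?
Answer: $\frac{571453}{266} \approx 2148.3$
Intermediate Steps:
$P{\left(I \right)} = -6$ ($P{\left(I \right)} = -6 + \left(I - I\right) = -6 + 0 = -6$)
$- \frac{48072}{1064} - \frac{13161}{P{\left(218 \right)}} = - \frac{48072}{1064} - \frac{13161}{-6} = \left(-48072\right) \frac{1}{1064} - - \frac{4387}{2} = - \frac{6009}{133} + \frac{4387}{2} = \frac{571453}{266}$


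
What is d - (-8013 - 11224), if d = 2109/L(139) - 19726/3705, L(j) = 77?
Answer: 5494322488/285285 ≈ 19259.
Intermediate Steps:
d = 6294943/285285 (d = 2109/77 - 19726/3705 = 6294943/285285 ≈ 22.065)
d - (-8013 - 11224) = 6294943/285285 - (-8013 - 11224) = 6294943/285285 - 1*(-19237) = 6294943/285285 + 19237 = 5494322488/285285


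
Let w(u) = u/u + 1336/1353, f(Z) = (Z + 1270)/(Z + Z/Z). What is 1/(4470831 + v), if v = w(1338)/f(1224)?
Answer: 3374382/15086294945467 ≈ 2.2367e-7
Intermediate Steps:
f(Z) = (1270 + Z)/(1 + Z) (f(Z) = (1270 + Z)/(Z + 1) = (1270 + Z)/(1 + Z))
w(u) = 2689/1353 (w(u) = 1 + 1336*(1/1353) = 1 + 1336/1353 = 2689/1353)
v = 3294025/3374382 (v = 2689/(1353*(((1270 + 1224)/(1 + 1224)))) = 2689/(1353*((2494/1225))) = 2689/(1353*(((1/1225)*2494))) = 2689/(1353*(2494/1225)) = (2689/1353)*(1225/2494) = 3294025/3374382 ≈ 0.97619)
1/(4470831 + v) = 1/(4470831 + 3294025/3374382) = 1/(15086294945467/3374382) = 3374382/15086294945467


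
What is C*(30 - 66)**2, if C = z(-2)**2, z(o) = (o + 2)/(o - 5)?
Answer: 0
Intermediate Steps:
z(o) = (2 + o)/(-5 + o)
C = 0 (C = ((2 - 2)/(-5 - 2))**2 = (0/(-7))**2 = (-1/7*0)**2 = 0**2 = 0)
C*(30 - 66)**2 = 0*(30 - 66)**2 = 0*(-36)**2 = 0*1296 = 0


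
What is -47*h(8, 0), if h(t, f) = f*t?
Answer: 0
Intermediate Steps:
-47*h(8, 0) = -0*8 = -47*0 = 0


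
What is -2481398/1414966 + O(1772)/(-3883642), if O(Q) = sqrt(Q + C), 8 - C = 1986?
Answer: -1240699/707483 - I*sqrt(206)/3883642 ≈ -1.7537 - 3.6957e-6*I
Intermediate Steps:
C = -1978 (C = 8 - 1*1986 = 8 - 1986 = -1978)
O(Q) = sqrt(-1978 + Q) (O(Q) = sqrt(Q - 1978) = sqrt(-1978 + Q))
-2481398/1414966 + O(1772)/(-3883642) = -2481398/1414966 + sqrt(-1978 + 1772)/(-3883642) = -2481398*1/1414966 + sqrt(-206)*(-1/3883642) = -1240699/707483 + (I*sqrt(206))*(-1/3883642) = -1240699/707483 - I*sqrt(206)/3883642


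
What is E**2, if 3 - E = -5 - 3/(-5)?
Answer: 1369/25 ≈ 54.760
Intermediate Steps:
E = 37/5 (E = 3 - (-5 - 3/(-5)) = 3 - (-5 - 3*(-1/5)) = 3 - (-5 + 3/5) = 3 - 1*(-22/5) = 3 + 22/5 = 37/5 ≈ 7.4000)
E**2 = (37/5)**2 = 1369/25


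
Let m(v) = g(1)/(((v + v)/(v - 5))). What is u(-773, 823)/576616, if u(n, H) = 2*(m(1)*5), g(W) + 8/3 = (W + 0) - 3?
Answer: 35/216231 ≈ 0.00016186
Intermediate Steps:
g(W) = -17/3 + W (g(W) = -8/3 + ((W + 0) - 3) = -8/3 + (W - 3) = -8/3 + (-3 + W) = -17/3 + W)
m(v) = -7*(-5 + v)/(3*v) (m(v) = (-17/3 + 1)/(((v + v)/(v - 5))) = -14*(-5 + v)/(2*v)/3 = -7*(-5 + v)/(3*v))
u(n, H) = 280/3 (u(n, H) = 2*(((7/3)*(5 - 1*1)/1)*5) = 2*(((7/3)*1*(5 - 1))*5) = 2*(((7/3)*1*4)*5) = 2*((28/3)*5) = 2*(140/3) = 280/3)
u(-773, 823)/576616 = (280/3)/576616 = (280/3)*(1/576616) = 35/216231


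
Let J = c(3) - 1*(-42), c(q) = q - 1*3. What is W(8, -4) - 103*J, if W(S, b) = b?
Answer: -4330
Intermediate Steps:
c(q) = -3 + q (c(q) = q - 3 = -3 + q)
J = 42 (J = (-3 + 3) - 1*(-42) = 0 + 42 = 42)
W(8, -4) - 103*J = -4 - 103*42 = -4 - 4326 = -4330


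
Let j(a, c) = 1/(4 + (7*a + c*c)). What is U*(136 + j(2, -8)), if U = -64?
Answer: -356896/41 ≈ -8704.8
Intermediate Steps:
j(a, c) = 1/(4 + c**2 + 7*a) (j(a, c) = 1/(4 + (7*a + c**2)) = 1/(4 + (c**2 + 7*a)) = 1/(4 + c**2 + 7*a))
U*(136 + j(2, -8)) = -64*(136 + 1/(4 + (-8)**2 + 7*2)) = -64*(136 + 1/(4 + 64 + 14)) = -64*(136 + 1/82) = -64*11153/82 = -356896/41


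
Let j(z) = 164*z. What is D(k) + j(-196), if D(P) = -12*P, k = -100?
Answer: -30944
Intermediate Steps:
D(k) + j(-196) = -12*(-100) + 164*(-196) = 1200 - 32144 = -30944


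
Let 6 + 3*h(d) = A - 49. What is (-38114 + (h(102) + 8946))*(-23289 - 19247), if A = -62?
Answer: 1242348952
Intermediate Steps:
h(d) = -39 (h(d) = -2 + (-62 - 49)/3 = -2 + (⅓)*(-111) = -2 - 37 = -39)
(-38114 + (h(102) + 8946))*(-23289 - 19247) = (-38114 + (-39 + 8946))*(-23289 - 19247) = (-38114 + 8907)*(-42536) = -29207*(-42536) = 1242348952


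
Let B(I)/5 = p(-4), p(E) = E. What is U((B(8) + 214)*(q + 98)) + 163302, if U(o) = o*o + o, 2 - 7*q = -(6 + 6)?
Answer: 376542702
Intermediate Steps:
q = 2 (q = 2/7 - (-1)*(6 + 6)/7 = 2/7 - (-1)*12/7 = 2/7 - ⅐*(-12) = 2/7 + 12/7 = 2)
B(I) = -20 (B(I) = 5*(-4) = -20)
U(o) = o + o² (U(o) = o² + o = o + o²)
U((B(8) + 214)*(q + 98)) + 163302 = ((-20 + 214)*(2 + 98))*(1 + (-20 + 214)*(2 + 98)) + 163302 = (194*100)*(1 + 194*100) + 163302 = 19400*(1 + 19400) + 163302 = 19400*19401 + 163302 = 376379400 + 163302 = 376542702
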